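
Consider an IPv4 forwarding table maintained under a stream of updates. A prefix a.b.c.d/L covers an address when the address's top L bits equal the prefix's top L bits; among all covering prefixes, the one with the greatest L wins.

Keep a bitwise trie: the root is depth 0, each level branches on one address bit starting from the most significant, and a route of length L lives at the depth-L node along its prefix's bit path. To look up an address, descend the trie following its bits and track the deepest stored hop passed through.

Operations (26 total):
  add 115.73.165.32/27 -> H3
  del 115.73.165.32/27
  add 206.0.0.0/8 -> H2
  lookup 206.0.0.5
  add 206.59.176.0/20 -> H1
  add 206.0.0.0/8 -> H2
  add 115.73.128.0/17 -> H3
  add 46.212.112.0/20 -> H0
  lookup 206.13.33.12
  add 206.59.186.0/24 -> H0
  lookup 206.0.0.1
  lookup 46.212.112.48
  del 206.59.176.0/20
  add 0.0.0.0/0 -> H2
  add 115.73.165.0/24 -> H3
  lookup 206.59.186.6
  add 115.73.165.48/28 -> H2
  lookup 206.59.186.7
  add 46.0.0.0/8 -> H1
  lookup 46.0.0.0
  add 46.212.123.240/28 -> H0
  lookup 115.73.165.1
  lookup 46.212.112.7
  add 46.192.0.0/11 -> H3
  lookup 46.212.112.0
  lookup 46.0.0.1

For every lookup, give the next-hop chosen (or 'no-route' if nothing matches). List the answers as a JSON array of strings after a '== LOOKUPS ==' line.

Apply in order:
  + 115.73.165.32/27 (H3) depth=27
  del 115.73.165.32/27 (clear depth 27)
  + 206.0.0.0/8 (H2) depth=8
  Q 206.0.0.5: descend 11001110 ; hops seen [H2] ; pick H2
  + 206.59.176.0/20 (H1) depth=20
  + 206.0.0.0/8 (H2) depth=8
  + 115.73.128.0/17 (H3) depth=17
  + 46.212.112.0/20 (H0) depth=20
  Q 206.13.33.12: descend 1100111000 ; hops seen [H2] ; pick H2
  + 206.59.186.0/24 (H0) depth=24
  Q 206.0.0.1: descend 1100111000 ; hops seen [H2] ; pick H2
  Q 46.212.112.48: descend 00101110110101000111 ; hops seen [H0] ; pick H0
  del 206.59.176.0/20 (clear depth 20)
  + 0.0.0.0/0 (H2) depth=0
  + 115.73.165.0/24 (H3) depth=24
  Q 206.59.186.6: descend 110011100011101110111010 ; hops seen [H2,H2,H0] ; pick H0
  + 115.73.165.48/28 (H2) depth=28
  Q 206.59.186.7: descend 110011100011101110111010 ; hops seen [H2,H2,H0] ; pick H0
  + 46.0.0.0/8 (H1) depth=8
  Q 46.0.0.0: descend 00101110 ; hops seen [H2,H1] ; pick H1
  + 46.212.123.240/28 (H0) depth=28
  Q 115.73.165.1: descend 01110011010010011010010100 ; hops seen [H2,H3,H3] ; pick H3
  Q 46.212.112.7: descend 00101110110101000111 ; hops seen [H2,H1,H0] ; pick H0
  + 46.192.0.0/11 (H3) depth=11
  Q 46.212.112.0: descend 00101110110101000111 ; hops seen [H2,H1,H3,H0] ; pick H0
  Q 46.0.0.1: descend 00101110 ; hops seen [H2,H1] ; pick H1

== LOOKUPS ==
["H2","H2","H2","H0","H0","H0","H1","H3","H0","H0","H1"]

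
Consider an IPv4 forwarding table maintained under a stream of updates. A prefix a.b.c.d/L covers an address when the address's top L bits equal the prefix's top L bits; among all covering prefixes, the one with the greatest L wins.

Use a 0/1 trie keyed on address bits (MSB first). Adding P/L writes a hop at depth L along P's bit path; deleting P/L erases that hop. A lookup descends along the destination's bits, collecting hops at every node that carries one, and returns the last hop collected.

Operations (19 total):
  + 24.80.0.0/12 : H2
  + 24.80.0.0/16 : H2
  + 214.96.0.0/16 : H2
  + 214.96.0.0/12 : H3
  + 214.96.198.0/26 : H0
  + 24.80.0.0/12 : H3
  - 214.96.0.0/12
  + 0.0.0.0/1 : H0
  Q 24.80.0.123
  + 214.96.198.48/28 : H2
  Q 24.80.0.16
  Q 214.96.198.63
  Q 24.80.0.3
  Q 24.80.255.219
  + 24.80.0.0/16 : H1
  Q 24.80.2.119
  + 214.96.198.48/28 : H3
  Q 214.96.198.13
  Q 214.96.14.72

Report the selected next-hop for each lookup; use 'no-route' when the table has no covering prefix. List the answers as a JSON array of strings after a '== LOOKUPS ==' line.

Apply in order:
  add 24.80.0.0/12 -> H2 at depth 12
  add 24.80.0.0/16 -> H2 at depth 16
  add 214.96.0.0/16 -> H2 at depth 16
  add 214.96.0.0/12 -> H3 at depth 12
  add 214.96.198.0/26 -> H0 at depth 26
  add 24.80.0.0/12 -> H3 at depth 12
  del 214.96.0.0/12 (clear depth 12)
  add 0.0.0.0/1 -> H0 at depth 1
  ? 24.80.0.123  path d0:-→d1:H0→d2:-→d3:-→d4:-→d5:-→d6:-→d7:-→d8:-→d9:-→d10:-→d11:-→d12:H3→d13:-→d14:-→d15:-→d16:H2  best=H2
  add 214.96.198.48/28 -> H2 at depth 28
  ? 24.80.0.16  path d0:-→d1:H0→d2:-→d3:-→d4:-→d5:-→d6:-→d7:-→d8:-→d9:-→d10:-→d11:-→d12:H3→d13:-→d14:-→d15:-→d16:H2  best=H2
  ? 214.96.198.63  path d0:-→d1:-→d2:-→d3:-→d4:-→d5:-→d6:-→d7:-→d8:-→d9:-→d10:-→d11:-→d12:-→d13:-→d14:-→d15:-→d16:H2→d17:-→d18:-→d19:-→d20:-→d21:-→d22:-→d23:-→d24:-→d25:-→d26:H0→d27:-→d28:H2  best=H2
  ? 24.80.0.3  path d0:-→d1:H0→d2:-→d3:-→d4:-→d5:-→d6:-→d7:-→d8:-→d9:-→d10:-→d11:-→d12:H3→d13:-→d14:-→d15:-→d16:H2  best=H2
  ? 24.80.255.219  path d0:-→d1:H0→d2:-→d3:-→d4:-→d5:-→d6:-→d7:-→d8:-→d9:-→d10:-→d11:-→d12:H3→d13:-→d14:-→d15:-→d16:H2  best=H2
  add 24.80.0.0/16 -> H1 at depth 16
  ? 24.80.2.119  path d0:-→d1:H0→d2:-→d3:-→d4:-→d5:-→d6:-→d7:-→d8:-→d9:-→d10:-→d11:-→d12:H3→d13:-→d14:-→d15:-→d16:H1  best=H1
  add 214.96.198.48/28 -> H3 at depth 28
  ? 214.96.198.13  path d0:-→d1:-→d2:-→d3:-→d4:-→d5:-→d6:-→d7:-→d8:-→d9:-→d10:-→d11:-→d12:-→d13:-→d14:-→d15:-→d16:H2→d17:-→d18:-→d19:-→d20:-→d21:-→d22:-→d23:-→d24:-→d25:-→d26:H0  best=H0
  ? 214.96.14.72  path d0:-→d1:-→d2:-→d3:-→d4:-→d5:-→d6:-→d7:-→d8:-→d9:-→d10:-→d11:-→d12:-→d13:-→d14:-→d15:-→d16:H2  best=H2

== LOOKUPS ==
["H2","H2","H2","H2","H2","H1","H0","H2"]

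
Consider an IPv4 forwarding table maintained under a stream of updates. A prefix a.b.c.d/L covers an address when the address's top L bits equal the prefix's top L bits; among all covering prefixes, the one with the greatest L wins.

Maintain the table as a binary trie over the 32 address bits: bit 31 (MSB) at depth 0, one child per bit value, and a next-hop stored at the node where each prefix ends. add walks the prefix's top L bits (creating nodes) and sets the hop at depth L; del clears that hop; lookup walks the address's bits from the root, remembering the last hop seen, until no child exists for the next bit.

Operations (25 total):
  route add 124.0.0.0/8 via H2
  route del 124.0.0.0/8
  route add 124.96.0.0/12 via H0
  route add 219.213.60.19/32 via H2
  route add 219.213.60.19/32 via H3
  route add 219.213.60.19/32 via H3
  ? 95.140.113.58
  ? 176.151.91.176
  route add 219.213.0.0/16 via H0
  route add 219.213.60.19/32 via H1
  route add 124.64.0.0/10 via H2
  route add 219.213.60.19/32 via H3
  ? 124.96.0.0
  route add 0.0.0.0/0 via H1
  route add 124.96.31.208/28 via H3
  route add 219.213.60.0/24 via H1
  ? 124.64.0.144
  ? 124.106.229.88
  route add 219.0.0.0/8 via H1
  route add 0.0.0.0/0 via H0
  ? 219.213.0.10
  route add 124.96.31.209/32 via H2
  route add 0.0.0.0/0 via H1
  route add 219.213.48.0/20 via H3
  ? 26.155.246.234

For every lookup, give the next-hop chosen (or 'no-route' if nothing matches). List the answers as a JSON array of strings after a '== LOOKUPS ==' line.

Apply in order:
  add 124.0.0.0/8 -> H2 at depth 8
  del 124.0.0.0/8 (clear depth 8)
  add 124.96.0.0/12 -> H0 at depth 12
  add 219.213.60.19/32 -> H2 at depth 32
  add 219.213.60.19/32 -> H3 at depth 32
  add 219.213.60.19/32 -> H3 at depth 32
  Q 95.140.113.58: descend 01 ; hops seen [∅] ; pick no-route
  Q 176.151.91.176: descend 1 ; hops seen [∅] ; pick no-route
  add 219.213.0.0/16 -> H0 at depth 16
  add 219.213.60.19/32 -> H1 at depth 32
  add 124.64.0.0/10 -> H2 at depth 10
  add 219.213.60.19/32 -> H3 at depth 32
  Q 124.96.0.0: descend 011111000110 ; hops seen [H2,H0] ; pick H0
  add 0.0.0.0/0 -> H1 at depth 0
  add 124.96.31.208/28 -> H3 at depth 28
  add 219.213.60.0/24 -> H1 at depth 24
  Q 124.64.0.144: descend 0111110001 ; hops seen [H1,H2] ; pick H2
  Q 124.106.229.88: descend 011111000110 ; hops seen [H1,H2,H0] ; pick H0
  add 219.0.0.0/8 -> H1 at depth 8
  add 0.0.0.0/0 -> H0 at depth 0
  Q 219.213.0.10: descend 110110111101010100 ; hops seen [H0,H1,H0] ; pick H0
  add 124.96.31.209/32 -> H2 at depth 32
  add 0.0.0.0/0 -> H1 at depth 0
  add 219.213.48.0/20 -> H3 at depth 20
  Q 26.155.246.234: descend 0 ; hops seen [H1] ; pick H1

== LOOKUPS ==
["no-route","no-route","H0","H2","H0","H0","H1"]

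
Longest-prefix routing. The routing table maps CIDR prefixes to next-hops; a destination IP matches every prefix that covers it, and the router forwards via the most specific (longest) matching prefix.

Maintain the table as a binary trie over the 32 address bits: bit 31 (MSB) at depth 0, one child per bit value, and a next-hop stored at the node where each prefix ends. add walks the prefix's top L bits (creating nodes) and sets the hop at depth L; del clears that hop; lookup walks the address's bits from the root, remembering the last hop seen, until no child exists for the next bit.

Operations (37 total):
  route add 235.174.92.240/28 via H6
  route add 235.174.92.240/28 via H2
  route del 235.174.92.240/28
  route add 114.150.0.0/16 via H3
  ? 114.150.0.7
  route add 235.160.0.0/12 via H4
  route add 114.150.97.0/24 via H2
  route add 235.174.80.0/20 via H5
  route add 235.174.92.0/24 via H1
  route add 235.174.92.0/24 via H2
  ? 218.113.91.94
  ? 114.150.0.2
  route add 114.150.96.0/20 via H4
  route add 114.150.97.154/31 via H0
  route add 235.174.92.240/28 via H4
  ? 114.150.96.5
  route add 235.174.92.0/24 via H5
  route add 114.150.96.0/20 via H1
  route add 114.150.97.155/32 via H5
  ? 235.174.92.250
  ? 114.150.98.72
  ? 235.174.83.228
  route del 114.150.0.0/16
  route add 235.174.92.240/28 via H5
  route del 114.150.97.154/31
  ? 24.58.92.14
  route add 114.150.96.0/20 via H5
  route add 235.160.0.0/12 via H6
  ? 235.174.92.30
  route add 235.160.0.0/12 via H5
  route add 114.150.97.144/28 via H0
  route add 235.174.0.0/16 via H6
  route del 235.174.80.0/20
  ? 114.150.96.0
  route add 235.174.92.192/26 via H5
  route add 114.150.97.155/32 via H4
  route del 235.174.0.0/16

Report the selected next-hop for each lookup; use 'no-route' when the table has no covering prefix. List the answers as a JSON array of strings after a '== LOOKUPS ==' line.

Process each operation:
  add 235.174.92.240/28 -> H6 at depth 28
  add 235.174.92.240/28 -> H2 at depth 28
  - 235.174.92.240/28 clear@28
  add 114.150.0.0/16 -> H3 at depth 16
  lookup 114.150.0.7: bits 0111001010010110 walk d0:-→d1:-→d2:-→d3:-→d4:-→d5:-→d6:-→d7:-→d8:-→d9:-→d10:-→d11:-→d12:-→d13:-→d14:-→d15:-→d16:H3 -> H3
  add 235.160.0.0/12 -> H4 at depth 12
  add 114.150.97.0/24 -> H2 at depth 24
  add 235.174.80.0/20 -> H5 at depth 20
  add 235.174.92.0/24 -> H1 at depth 24
  add 235.174.92.0/24 -> H2 at depth 24
  lookup 218.113.91.94: bits 11 walk d0:-→d1:-→d2:- -> no-route
  lookup 114.150.0.2: bits 01110010100101100 walk d0:-→d1:-→d2:-→d3:-→d4:-→d5:-→d6:-→d7:-→d8:-→d9:-→d10:-→d11:-→d12:-→d13:-→d14:-→d15:-→d16:H3→d17:- -> H3
  add 114.150.96.0/20 -> H4 at depth 20
  add 114.150.97.154/31 -> H0 at depth 31
  add 235.174.92.240/28 -> H4 at depth 28
  lookup 114.150.96.5: bits 01110010100101100110000 walk d0:-→d1:-→d2:-→d3:-→d4:-→d5:-→d6:-→d7:-→d8:-→d9:-→d10:-→d11:-→d12:-→d13:-→d14:-→d15:-→d16:H3→d17:-→d18:-→d19:-→d20:H4→d21:-→d22:-→d23:- -> H4
  add 235.174.92.0/24 -> H5 at depth 24
  add 114.150.96.0/20 -> H1 at depth 20
  add 114.150.97.155/32 -> H5 at depth 32
  lookup 235.174.92.250: bits 1110101110101110010111001111 walk d0:-→d1:-→d2:-→d3:-→d4:-→d5:-→d6:-→d7:-→d8:-→d9:-→d10:-→d11:-→d12:H4→d13:-→d14:-→d15:-→d16:-→d17:-→d18:-→d19:-→d20:H5→d21:-→d22:-→d23:-→d24:H5→d25:-→d26:-→d27:-→d28:H4 -> H4
  lookup 114.150.98.72: bits 0111001010010110011000 walk d0:-→d1:-→d2:-→d3:-→d4:-→d5:-→d6:-→d7:-→d8:-→d9:-→d10:-→d11:-→d12:-→d13:-→d14:-→d15:-→d16:H3→d17:-→d18:-→d19:-→d20:H1→d21:-→d22:- -> H1
  lookup 235.174.83.228: bits 11101011101011100101 walk d0:-→d1:-→d2:-→d3:-→d4:-→d5:-→d6:-→d7:-→d8:-→d9:-→d10:-→d11:-→d12:H4→d13:-→d14:-→d15:-→d16:-→d17:-→d18:-→d19:-→d20:H5 -> H5
  - 114.150.0.0/16 clear@16
  add 235.174.92.240/28 -> H5 at depth 28
  - 114.150.97.154/31 clear@31
  lookup 24.58.92.14: bits 0 walk d0:-→d1:- -> no-route
  add 114.150.96.0/20 -> H5 at depth 20
  add 235.160.0.0/12 -> H6 at depth 12
  lookup 235.174.92.30: bits 111010111010111001011100 walk d0:-→d1:-→d2:-→d3:-→d4:-→d5:-→d6:-→d7:-→d8:-→d9:-→d10:-→d11:-→d12:H6→d13:-→d14:-→d15:-→d16:-→d17:-→d18:-→d19:-→d20:H5→d21:-→d22:-→d23:-→d24:H5 -> H5
  add 235.160.0.0/12 -> H5 at depth 12
  add 114.150.97.144/28 -> H0 at depth 28
  add 235.174.0.0/16 -> H6 at depth 16
  - 235.174.80.0/20 clear@20
  lookup 114.150.96.0: bits 01110010100101100110000 walk d0:-→d1:-→d2:-→d3:-→d4:-→d5:-→d6:-→d7:-→d8:-→d9:-→d10:-→d11:-→d12:-→d13:-→d14:-→d15:-→d16:-→d17:-→d18:-→d19:-→d20:H5→d21:-→d22:-→d23:- -> H5
  add 235.174.92.192/26 -> H5 at depth 26
  add 114.150.97.155/32 -> H4 at depth 32
  - 235.174.0.0/16 clear@16

== LOOKUPS ==
["H3","no-route","H3","H4","H4","H1","H5","no-route","H5","H5"]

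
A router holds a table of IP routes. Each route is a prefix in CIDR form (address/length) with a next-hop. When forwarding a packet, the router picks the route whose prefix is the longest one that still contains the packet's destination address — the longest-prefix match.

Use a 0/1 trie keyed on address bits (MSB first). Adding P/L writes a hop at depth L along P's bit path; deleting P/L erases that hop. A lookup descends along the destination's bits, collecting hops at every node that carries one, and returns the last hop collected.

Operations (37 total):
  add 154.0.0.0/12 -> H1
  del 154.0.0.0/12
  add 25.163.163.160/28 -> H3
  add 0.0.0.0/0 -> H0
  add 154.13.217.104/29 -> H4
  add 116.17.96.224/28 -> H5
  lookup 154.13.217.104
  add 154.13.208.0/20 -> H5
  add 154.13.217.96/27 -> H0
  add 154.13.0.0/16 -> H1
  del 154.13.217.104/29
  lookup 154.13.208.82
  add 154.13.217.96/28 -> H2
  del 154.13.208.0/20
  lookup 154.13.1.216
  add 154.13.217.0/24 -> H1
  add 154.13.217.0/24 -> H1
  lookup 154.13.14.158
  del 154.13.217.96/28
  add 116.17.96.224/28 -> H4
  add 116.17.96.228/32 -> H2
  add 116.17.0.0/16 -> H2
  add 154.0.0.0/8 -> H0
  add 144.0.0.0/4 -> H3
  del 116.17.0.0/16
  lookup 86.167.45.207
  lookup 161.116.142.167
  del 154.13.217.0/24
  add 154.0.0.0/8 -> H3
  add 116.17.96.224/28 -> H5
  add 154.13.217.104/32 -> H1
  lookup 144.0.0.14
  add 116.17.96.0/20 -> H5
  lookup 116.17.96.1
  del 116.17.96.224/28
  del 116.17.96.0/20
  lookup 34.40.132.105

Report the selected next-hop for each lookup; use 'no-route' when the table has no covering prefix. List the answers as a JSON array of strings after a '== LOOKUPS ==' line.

Trace:
  + 154.0.0.0/12 (H1) depth=12
  - 154.0.0.0/12 clear@12
  + 25.163.163.160/28 (H3) depth=28
  + 0.0.0.0/0 (H0) depth=0
  + 154.13.217.104/29 (H4) depth=29
  + 116.17.96.224/28 (H5) depth=28
  Q 154.13.217.104: descend 10011010000011011101100101101 ; hops seen [H0,H4] ; pick H4
  + 154.13.208.0/20 (H5) depth=20
  + 154.13.217.96/27 (H0) depth=27
  + 154.13.0.0/16 (H1) depth=16
  - 154.13.217.104/29 clear@29
  Q 154.13.208.82: descend 10011010000011011101 ; hops seen [H0,H1,H5] ; pick H5
  + 154.13.217.96/28 (H2) depth=28
  - 154.13.208.0/20 clear@20
  Q 154.13.1.216: descend 1001101000001101 ; hops seen [H0,H1] ; pick H1
  + 154.13.217.0/24 (H1) depth=24
  + 154.13.217.0/24 (H1) depth=24
  Q 154.13.14.158: descend 1001101000001101 ; hops seen [H0,H1] ; pick H1
  - 154.13.217.96/28 clear@28
  + 116.17.96.224/28 (H4) depth=28
  + 116.17.96.228/32 (H2) depth=32
  + 116.17.0.0/16 (H2) depth=16
  + 154.0.0.0/8 (H0) depth=8
  + 144.0.0.0/4 (H3) depth=4
  - 116.17.0.0/16 clear@16
  Q 86.167.45.207: descend 01 ; hops seen [H0] ; pick H0
  Q 161.116.142.167: descend 10 ; hops seen [H0] ; pick H0
  - 154.13.217.0/24 clear@24
  + 154.0.0.0/8 (H3) depth=8
  + 116.17.96.224/28 (H5) depth=28
  + 154.13.217.104/32 (H1) depth=32
  Q 144.0.0.14: descend 1001 ; hops seen [H0,H3] ; pick H3
  + 116.17.96.0/20 (H5) depth=20
  Q 116.17.96.1: descend 011101000001000101100000 ; hops seen [H0,H5] ; pick H5
  - 116.17.96.224/28 clear@28
  - 116.17.96.0/20 clear@20
  Q 34.40.132.105: descend 00 ; hops seen [H0] ; pick H0

== LOOKUPS ==
["H4","H5","H1","H1","H0","H0","H3","H5","H0"]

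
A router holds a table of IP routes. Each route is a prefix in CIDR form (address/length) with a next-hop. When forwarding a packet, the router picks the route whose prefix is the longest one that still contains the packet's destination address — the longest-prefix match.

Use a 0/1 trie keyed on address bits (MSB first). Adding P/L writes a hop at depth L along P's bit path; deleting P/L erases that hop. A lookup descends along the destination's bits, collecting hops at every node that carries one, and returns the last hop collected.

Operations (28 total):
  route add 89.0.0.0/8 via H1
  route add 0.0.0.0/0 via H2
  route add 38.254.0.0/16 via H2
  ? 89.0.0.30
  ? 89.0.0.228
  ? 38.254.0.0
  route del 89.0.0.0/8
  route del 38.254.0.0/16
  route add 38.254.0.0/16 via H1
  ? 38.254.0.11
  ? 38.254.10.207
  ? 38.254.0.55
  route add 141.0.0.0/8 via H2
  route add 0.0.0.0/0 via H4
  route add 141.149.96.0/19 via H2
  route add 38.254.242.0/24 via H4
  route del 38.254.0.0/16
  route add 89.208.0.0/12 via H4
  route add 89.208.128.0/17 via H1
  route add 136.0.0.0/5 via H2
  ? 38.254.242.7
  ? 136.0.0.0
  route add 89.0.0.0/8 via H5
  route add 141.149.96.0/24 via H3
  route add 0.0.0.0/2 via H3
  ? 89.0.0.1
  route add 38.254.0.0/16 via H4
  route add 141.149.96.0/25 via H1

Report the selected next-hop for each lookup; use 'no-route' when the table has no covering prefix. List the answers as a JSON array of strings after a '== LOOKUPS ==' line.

Apply in order:
  + 89.0.0.0/8 (H1) depth=8
  + 0.0.0.0/0 (H2) depth=0
  + 38.254.0.0/16 (H2) depth=16
  lookup 89.0.0.30: bits 01011001 walk d0:H2→d1:-→d2:-→d3:-→d4:-→d5:-→d6:-→d7:-→d8:H1 -> H1
  lookup 89.0.0.228: bits 01011001 walk d0:H2→d1:-→d2:-→d3:-→d4:-→d5:-→d6:-→d7:-→d8:H1 -> H1
  lookup 38.254.0.0: bits 0010011011111110 walk d0:H2→d1:-→d2:-→d3:-→d4:-→d5:-→d6:-→d7:-→d8:-→d9:-→d10:-→d11:-→d12:-→d13:-→d14:-→d15:-→d16:H2 -> H2
  del 89.0.0.0/8 (clear depth 8)
  del 38.254.0.0/16 (clear depth 16)
  + 38.254.0.0/16 (H1) depth=16
  lookup 38.254.0.11: bits 0010011011111110 walk d0:H2→d1:-→d2:-→d3:-→d4:-→d5:-→d6:-→d7:-→d8:-→d9:-→d10:-→d11:-→d12:-→d13:-→d14:-→d15:-→d16:H1 -> H1
  lookup 38.254.10.207: bits 0010011011111110 walk d0:H2→d1:-→d2:-→d3:-→d4:-→d5:-→d6:-→d7:-→d8:-→d9:-→d10:-→d11:-→d12:-→d13:-→d14:-→d15:-→d16:H1 -> H1
  lookup 38.254.0.55: bits 0010011011111110 walk d0:H2→d1:-→d2:-→d3:-→d4:-→d5:-→d6:-→d7:-→d8:-→d9:-→d10:-→d11:-→d12:-→d13:-→d14:-→d15:-→d16:H1 -> H1
  + 141.0.0.0/8 (H2) depth=8
  + 0.0.0.0/0 (H4) depth=0
  + 141.149.96.0/19 (H2) depth=19
  + 38.254.242.0/24 (H4) depth=24
  del 38.254.0.0/16 (clear depth 16)
  + 89.208.0.0/12 (H4) depth=12
  + 89.208.128.0/17 (H1) depth=17
  + 136.0.0.0/5 (H2) depth=5
  lookup 38.254.242.7: bits 001001101111111011110010 walk d0:H4→d1:-→d2:-→d3:-→d4:-→d5:-→d6:-→d7:-→d8:-→d9:-→d10:-→d11:-→d12:-→d13:-→d14:-→d15:-→d16:-→d17:-→d18:-→d19:-→d20:-→d21:-→d22:-→d23:-→d24:H4 -> H4
  lookup 136.0.0.0: bits 10001 walk d0:H4→d1:-→d2:-→d3:-→d4:-→d5:H2 -> H2
  + 89.0.0.0/8 (H5) depth=8
  + 141.149.96.0/24 (H3) depth=24
  + 0.0.0.0/2 (H3) depth=2
  lookup 89.0.0.1: bits 01011001 walk d0:H4→d1:-→d2:-→d3:-→d4:-→d5:-→d6:-→d7:-→d8:H5 -> H5
  + 38.254.0.0/16 (H4) depth=16
  + 141.149.96.0/25 (H1) depth=25

== LOOKUPS ==
["H1","H1","H2","H1","H1","H1","H4","H2","H5"]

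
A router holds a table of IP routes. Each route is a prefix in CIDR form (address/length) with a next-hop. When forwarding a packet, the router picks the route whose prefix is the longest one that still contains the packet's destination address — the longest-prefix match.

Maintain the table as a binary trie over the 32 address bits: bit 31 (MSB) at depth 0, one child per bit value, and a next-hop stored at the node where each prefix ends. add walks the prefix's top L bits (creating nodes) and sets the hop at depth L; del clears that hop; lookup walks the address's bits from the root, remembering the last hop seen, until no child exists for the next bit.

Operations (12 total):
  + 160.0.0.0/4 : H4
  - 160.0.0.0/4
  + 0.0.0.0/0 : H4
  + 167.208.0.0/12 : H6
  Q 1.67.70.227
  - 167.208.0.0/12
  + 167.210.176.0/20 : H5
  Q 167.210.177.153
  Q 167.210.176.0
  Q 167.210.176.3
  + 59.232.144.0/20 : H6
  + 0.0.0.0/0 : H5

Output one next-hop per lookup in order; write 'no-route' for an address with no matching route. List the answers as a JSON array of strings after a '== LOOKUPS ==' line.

Apply in order:
  + 160.0.0.0/4 (H4) depth=4
  - 160.0.0.0/4 clear@4
  + 0.0.0.0/0 (H4) depth=0
  + 167.208.0.0/12 (H6) depth=12
  lookup 1.67.70.227: bits ε walk d0:H4 -> H4
  - 167.208.0.0/12 clear@12
  + 167.210.176.0/20 (H5) depth=20
  lookup 167.210.177.153: bits 10100111110100101011 walk d0:H4→d1:-→d2:-→d3:-→d4:-→d5:-→d6:-→d7:-→d8:-→d9:-→d10:-→d11:-→d12:-→d13:-→d14:-→d15:-→d16:-→d17:-→d18:-→d19:-→d20:H5 -> H5
  lookup 167.210.176.0: bits 10100111110100101011 walk d0:H4→d1:-→d2:-→d3:-→d4:-→d5:-→d6:-→d7:-→d8:-→d9:-→d10:-→d11:-→d12:-→d13:-→d14:-→d15:-→d16:-→d17:-→d18:-→d19:-→d20:H5 -> H5
  lookup 167.210.176.3: bits 10100111110100101011 walk d0:H4→d1:-→d2:-→d3:-→d4:-→d5:-→d6:-→d7:-→d8:-→d9:-→d10:-→d11:-→d12:-→d13:-→d14:-→d15:-→d16:-→d17:-→d18:-→d19:-→d20:H5 -> H5
  + 59.232.144.0/20 (H6) depth=20
  + 0.0.0.0/0 (H5) depth=0

== LOOKUPS ==
["H4","H5","H5","H5"]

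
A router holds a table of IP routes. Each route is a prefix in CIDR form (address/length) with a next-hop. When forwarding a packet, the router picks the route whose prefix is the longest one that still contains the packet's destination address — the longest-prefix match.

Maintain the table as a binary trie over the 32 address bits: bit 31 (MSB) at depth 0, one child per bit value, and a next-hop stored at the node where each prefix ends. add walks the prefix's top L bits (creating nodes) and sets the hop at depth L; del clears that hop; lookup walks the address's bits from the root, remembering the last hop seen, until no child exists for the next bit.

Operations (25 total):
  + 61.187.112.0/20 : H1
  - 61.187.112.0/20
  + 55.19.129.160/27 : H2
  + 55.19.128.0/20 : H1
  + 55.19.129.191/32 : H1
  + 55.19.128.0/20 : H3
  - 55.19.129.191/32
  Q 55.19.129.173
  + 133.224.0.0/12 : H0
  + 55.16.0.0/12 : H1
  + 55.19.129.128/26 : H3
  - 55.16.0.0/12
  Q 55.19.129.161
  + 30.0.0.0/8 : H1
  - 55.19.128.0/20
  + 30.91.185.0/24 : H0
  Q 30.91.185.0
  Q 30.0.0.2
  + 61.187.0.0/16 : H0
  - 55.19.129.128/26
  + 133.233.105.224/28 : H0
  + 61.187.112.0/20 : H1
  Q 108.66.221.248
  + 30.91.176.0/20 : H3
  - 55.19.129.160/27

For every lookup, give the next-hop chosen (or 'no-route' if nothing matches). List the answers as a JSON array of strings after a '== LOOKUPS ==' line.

Trace:
  + 61.187.112.0/20 (H1) depth=20
  - 61.187.112.0/20 clear@20
  + 55.19.129.160/27 (H2) depth=27
  + 55.19.128.0/20 (H1) depth=20
  + 55.19.129.191/32 (H1) depth=32
  + 55.19.128.0/20 (H3) depth=20
  - 55.19.129.191/32 clear@32
  lookup 55.19.129.173: bits 001101110001001110000001101 walk d0:-→d1:-→d2:-→d3:-→d4:-→d5:-→d6:-→d7:-→d8:-→d9:-→d10:-→d11:-→d12:-→d13:-→d14:-→d15:-→d16:-→d17:-→d18:-→d19:-→d20:H3→d21:-→d22:-→d23:-→d24:-→d25:-→d26:-→d27:H2 -> H2
  + 133.224.0.0/12 (H0) depth=12
  + 55.16.0.0/12 (H1) depth=12
  + 55.19.129.128/26 (H3) depth=26
  - 55.16.0.0/12 clear@12
  lookup 55.19.129.161: bits 001101110001001110000001101 walk d0:-→d1:-→d2:-→d3:-→d4:-→d5:-→d6:-→d7:-→d8:-→d9:-→d10:-→d11:-→d12:-→d13:-→d14:-→d15:-→d16:-→d17:-→d18:-→d19:-→d20:H3→d21:-→d22:-→d23:-→d24:-→d25:-→d26:H3→d27:H2 -> H2
  + 30.0.0.0/8 (H1) depth=8
  - 55.19.128.0/20 clear@20
  + 30.91.185.0/24 (H0) depth=24
  lookup 30.91.185.0: bits 000111100101101110111001 walk d0:-→d1:-→d2:-→d3:-→d4:-→d5:-→d6:-→d7:-→d8:H1→d9:-→d10:-→d11:-→d12:-→d13:-→d14:-→d15:-→d16:-→d17:-→d18:-→d19:-→d20:-→d21:-→d22:-→d23:-→d24:H0 -> H0
  lookup 30.0.0.2: bits 000111100 walk d0:-→d1:-→d2:-→d3:-→d4:-→d5:-→d6:-→d7:-→d8:H1→d9:- -> H1
  + 61.187.0.0/16 (H0) depth=16
  - 55.19.129.128/26 clear@26
  + 133.233.105.224/28 (H0) depth=28
  + 61.187.112.0/20 (H1) depth=20
  lookup 108.66.221.248: bits 0 walk d0:-→d1:- -> no-route
  + 30.91.176.0/20 (H3) depth=20
  - 55.19.129.160/27 clear@27

== LOOKUPS ==
["H2","H2","H0","H1","no-route"]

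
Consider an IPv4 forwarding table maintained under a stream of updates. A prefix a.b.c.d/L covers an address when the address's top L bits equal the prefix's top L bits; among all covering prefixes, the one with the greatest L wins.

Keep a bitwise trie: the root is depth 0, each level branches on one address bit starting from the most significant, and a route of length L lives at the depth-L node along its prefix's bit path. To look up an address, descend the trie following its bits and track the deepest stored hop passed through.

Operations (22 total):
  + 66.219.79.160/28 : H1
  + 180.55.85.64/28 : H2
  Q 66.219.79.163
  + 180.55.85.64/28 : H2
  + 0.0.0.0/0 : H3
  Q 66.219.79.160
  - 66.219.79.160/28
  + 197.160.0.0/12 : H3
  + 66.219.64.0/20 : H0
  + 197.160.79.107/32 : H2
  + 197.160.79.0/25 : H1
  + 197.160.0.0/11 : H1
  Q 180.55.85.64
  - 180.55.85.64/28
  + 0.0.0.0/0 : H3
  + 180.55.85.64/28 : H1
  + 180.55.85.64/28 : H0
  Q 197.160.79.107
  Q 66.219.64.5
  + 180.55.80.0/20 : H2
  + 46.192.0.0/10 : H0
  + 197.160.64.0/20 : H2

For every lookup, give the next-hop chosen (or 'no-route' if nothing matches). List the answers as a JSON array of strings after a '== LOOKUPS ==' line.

Apply in order:
  + 66.219.79.160/28 (H1) depth=28
  + 180.55.85.64/28 (H2) depth=28
  ? 66.219.79.163  path d0:-→d1:-→d2:-→d3:-→d4:-→d5:-→d6:-→d7:-→d8:-→d9:-→d10:-→d11:-→d12:-→d13:-→d14:-→d15:-→d16:-→d17:-→d18:-→d19:-→d20:-→d21:-→d22:-→d23:-→d24:-→d25:-→d26:-→d27:-→d28:H1  best=H1
  + 180.55.85.64/28 (H2) depth=28
  + 0.0.0.0/0 (H3) depth=0
  ? 66.219.79.160  path d0:H3→d1:-→d2:-→d3:-→d4:-→d5:-→d6:-→d7:-→d8:-→d9:-→d10:-→d11:-→d12:-→d13:-→d14:-→d15:-→d16:-→d17:-→d18:-→d19:-→d20:-→d21:-→d22:-→d23:-→d24:-→d25:-→d26:-→d27:-→d28:H1  best=H1
  del 66.219.79.160/28 (clear depth 28)
  + 197.160.0.0/12 (H3) depth=12
  + 66.219.64.0/20 (H0) depth=20
  + 197.160.79.107/32 (H2) depth=32
  + 197.160.79.0/25 (H1) depth=25
  + 197.160.0.0/11 (H1) depth=11
  ? 180.55.85.64  path d0:H3→d1:-→d2:-→d3:-→d4:-→d5:-→d6:-→d7:-→d8:-→d9:-→d10:-→d11:-→d12:-→d13:-→d14:-→d15:-→d16:-→d17:-→d18:-→d19:-→d20:-→d21:-→d22:-→d23:-→d24:-→d25:-→d26:-→d27:-→d28:H2  best=H2
  del 180.55.85.64/28 (clear depth 28)
  + 0.0.0.0/0 (H3) depth=0
  + 180.55.85.64/28 (H1) depth=28
  + 180.55.85.64/28 (H0) depth=28
  ? 197.160.79.107  path d0:H3→d1:-→d2:-→d3:-→d4:-→d5:-→d6:-→d7:-→d8:-→d9:-→d10:-→d11:H1→d12:H3→d13:-→d14:-→d15:-→d16:-→d17:-→d18:-→d19:-→d20:-→d21:-→d22:-→d23:-→d24:-→d25:H1→d26:-→d27:-→d28:-→d29:-→d30:-→d31:-→d32:H2  best=H2
  ? 66.219.64.5  path d0:H3→d1:-→d2:-→d3:-→d4:-→d5:-→d6:-→d7:-→d8:-→d9:-→d10:-→d11:-→d12:-→d13:-→d14:-→d15:-→d16:-→d17:-→d18:-→d19:-→d20:H0  best=H0
  + 180.55.80.0/20 (H2) depth=20
  + 46.192.0.0/10 (H0) depth=10
  + 197.160.64.0/20 (H2) depth=20

== LOOKUPS ==
["H1","H1","H2","H2","H0"]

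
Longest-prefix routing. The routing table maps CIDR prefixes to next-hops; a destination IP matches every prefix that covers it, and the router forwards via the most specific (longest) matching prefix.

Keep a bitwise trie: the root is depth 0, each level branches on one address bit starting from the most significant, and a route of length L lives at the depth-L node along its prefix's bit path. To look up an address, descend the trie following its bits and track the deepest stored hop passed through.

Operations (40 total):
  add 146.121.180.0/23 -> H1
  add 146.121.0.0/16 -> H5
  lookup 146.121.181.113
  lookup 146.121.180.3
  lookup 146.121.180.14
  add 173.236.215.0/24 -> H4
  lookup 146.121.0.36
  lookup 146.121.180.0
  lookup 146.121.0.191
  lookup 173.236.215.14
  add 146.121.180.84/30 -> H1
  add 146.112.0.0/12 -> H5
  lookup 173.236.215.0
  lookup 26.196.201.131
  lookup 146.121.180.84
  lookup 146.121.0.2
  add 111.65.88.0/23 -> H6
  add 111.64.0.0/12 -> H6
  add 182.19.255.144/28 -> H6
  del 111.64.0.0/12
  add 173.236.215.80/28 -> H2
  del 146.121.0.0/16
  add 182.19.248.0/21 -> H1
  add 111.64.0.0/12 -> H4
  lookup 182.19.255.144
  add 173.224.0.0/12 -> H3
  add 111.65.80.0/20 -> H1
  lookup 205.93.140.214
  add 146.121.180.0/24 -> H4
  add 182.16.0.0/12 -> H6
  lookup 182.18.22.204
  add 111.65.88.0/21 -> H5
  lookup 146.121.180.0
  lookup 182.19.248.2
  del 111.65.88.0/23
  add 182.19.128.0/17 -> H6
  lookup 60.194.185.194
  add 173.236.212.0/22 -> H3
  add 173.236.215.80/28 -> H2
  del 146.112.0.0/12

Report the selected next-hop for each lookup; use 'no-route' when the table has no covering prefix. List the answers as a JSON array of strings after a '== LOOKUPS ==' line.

Process each operation:
  add 146.121.180.0/23 -> H1 at depth 23
  add 146.121.0.0/16 -> H5 at depth 16
  Q 146.121.181.113: descend 10010010011110011011010 ; hops seen [H5,H1] ; pick H1
  Q 146.121.180.3: descend 10010010011110011011010 ; hops seen [H5,H1] ; pick H1
  Q 146.121.180.14: descend 10010010011110011011010 ; hops seen [H5,H1] ; pick H1
  add 173.236.215.0/24 -> H4 at depth 24
  Q 146.121.0.36: descend 1001001001111001 ; hops seen [H5] ; pick H5
  Q 146.121.180.0: descend 10010010011110011011010 ; hops seen [H5,H1] ; pick H1
  Q 146.121.0.191: descend 1001001001111001 ; hops seen [H5] ; pick H5
  Q 173.236.215.14: descend 101011011110110011010111 ; hops seen [H4] ; pick H4
  add 146.121.180.84/30 -> H1 at depth 30
  add 146.112.0.0/12 -> H5 at depth 12
  Q 173.236.215.0: descend 101011011110110011010111 ; hops seen [H4] ; pick H4
  Q 26.196.201.131: descend ε ; hops seen [∅] ; pick no-route
  Q 146.121.180.84: descend 100100100111100110110100010101 ; hops seen [H5,H5,H1,H1] ; pick H1
  Q 146.121.0.2: descend 1001001001111001 ; hops seen [H5,H5] ; pick H5
  add 111.65.88.0/23 -> H6 at depth 23
  add 111.64.0.0/12 -> H6 at depth 12
  add 182.19.255.144/28 -> H6 at depth 28
  - 111.64.0.0/12 clear@12
  add 173.236.215.80/28 -> H2 at depth 28
  - 146.121.0.0/16 clear@16
  add 182.19.248.0/21 -> H1 at depth 21
  add 111.64.0.0/12 -> H4 at depth 12
  Q 182.19.255.144: descend 1011011000010011111111111001 ; hops seen [H1,H6] ; pick H6
  add 173.224.0.0/12 -> H3 at depth 12
  add 111.65.80.0/20 -> H1 at depth 20
  Q 205.93.140.214: descend 1 ; hops seen [∅] ; pick no-route
  add 146.121.180.0/24 -> H4 at depth 24
  add 182.16.0.0/12 -> H6 at depth 12
  Q 182.18.22.204: descend 101101100001001 ; hops seen [H6] ; pick H6
  add 111.65.88.0/21 -> H5 at depth 21
  Q 146.121.180.0: descend 1001001001111001101101000 ; hops seen [H5,H1,H4] ; pick H4
  Q 182.19.248.2: descend 101101100001001111111 ; hops seen [H6,H1] ; pick H1
  - 111.65.88.0/23 clear@23
  add 182.19.128.0/17 -> H6 at depth 17
  Q 60.194.185.194: descend 0 ; hops seen [∅] ; pick no-route
  add 173.236.212.0/22 -> H3 at depth 22
  add 173.236.215.80/28 -> H2 at depth 28
  - 146.112.0.0/12 clear@12

== LOOKUPS ==
["H1","H1","H1","H5","H1","H5","H4","H4","no-route","H1","H5","H6","no-route","H6","H4","H1","no-route"]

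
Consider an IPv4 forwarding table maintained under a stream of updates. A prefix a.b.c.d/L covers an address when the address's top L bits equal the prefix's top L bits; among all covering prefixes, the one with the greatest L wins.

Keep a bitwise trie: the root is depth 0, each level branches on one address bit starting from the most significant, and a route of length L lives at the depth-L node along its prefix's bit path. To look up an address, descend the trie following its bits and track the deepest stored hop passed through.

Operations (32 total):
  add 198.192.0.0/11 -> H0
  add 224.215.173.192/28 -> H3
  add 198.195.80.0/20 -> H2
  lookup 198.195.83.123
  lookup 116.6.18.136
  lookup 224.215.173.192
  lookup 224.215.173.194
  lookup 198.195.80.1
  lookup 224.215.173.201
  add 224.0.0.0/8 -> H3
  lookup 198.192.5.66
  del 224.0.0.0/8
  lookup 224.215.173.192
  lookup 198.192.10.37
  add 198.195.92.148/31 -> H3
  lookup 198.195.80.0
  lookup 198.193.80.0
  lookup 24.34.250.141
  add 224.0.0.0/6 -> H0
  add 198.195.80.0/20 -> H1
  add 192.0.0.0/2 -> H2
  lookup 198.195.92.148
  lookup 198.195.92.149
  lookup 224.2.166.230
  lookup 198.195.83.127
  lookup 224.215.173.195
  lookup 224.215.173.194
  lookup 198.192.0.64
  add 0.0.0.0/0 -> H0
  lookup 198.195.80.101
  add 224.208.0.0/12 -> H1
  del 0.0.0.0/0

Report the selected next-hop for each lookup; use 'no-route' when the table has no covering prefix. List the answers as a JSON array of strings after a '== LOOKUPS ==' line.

Trace:
  + 198.192.0.0/11 (H0) depth=11
  + 224.215.173.192/28 (H3) depth=28
  + 198.195.80.0/20 (H2) depth=20
  ? 198.195.83.123  path d0:-→d1:-→d2:-→d3:-→d4:-→d5:-→d6:-→d7:-→d8:-→d9:-→d10:-→d11:H0→d12:-→d13:-→d14:-→d15:-→d16:-→d17:-→d18:-→d19:-→d20:H2  best=H2
  ? 116.6.18.136  path d0:-  best=no-route
  ? 224.215.173.192  path d0:-→d1:-→d2:-→d3:-→d4:-→d5:-→d6:-→d7:-→d8:-→d9:-→d10:-→d11:-→d12:-→d13:-→d14:-→d15:-→d16:-→d17:-→d18:-→d19:-→d20:-→d21:-→d22:-→d23:-→d24:-→d25:-→d26:-→d27:-→d28:H3  best=H3
  ? 224.215.173.194  path d0:-→d1:-→d2:-→d3:-→d4:-→d5:-→d6:-→d7:-→d8:-→d9:-→d10:-→d11:-→d12:-→d13:-→d14:-→d15:-→d16:-→d17:-→d18:-→d19:-→d20:-→d21:-→d22:-→d23:-→d24:-→d25:-→d26:-→d27:-→d28:H3  best=H3
  ? 198.195.80.1  path d0:-→d1:-→d2:-→d3:-→d4:-→d5:-→d6:-→d7:-→d8:-→d9:-→d10:-→d11:H0→d12:-→d13:-→d14:-→d15:-→d16:-→d17:-→d18:-→d19:-→d20:H2  best=H2
  ? 224.215.173.201  path d0:-→d1:-→d2:-→d3:-→d4:-→d5:-→d6:-→d7:-→d8:-→d9:-→d10:-→d11:-→d12:-→d13:-→d14:-→d15:-→d16:-→d17:-→d18:-→d19:-→d20:-→d21:-→d22:-→d23:-→d24:-→d25:-→d26:-→d27:-→d28:H3  best=H3
  + 224.0.0.0/8 (H3) depth=8
  ? 198.192.5.66  path d0:-→d1:-→d2:-→d3:-→d4:-→d5:-→d6:-→d7:-→d8:-→d9:-→d10:-→d11:H0→d12:-→d13:-→d14:-  best=H0
  - 224.0.0.0/8 clear@8
  ? 224.215.173.192  path d0:-→d1:-→d2:-→d3:-→d4:-→d5:-→d6:-→d7:-→d8:-→d9:-→d10:-→d11:-→d12:-→d13:-→d14:-→d15:-→d16:-→d17:-→d18:-→d19:-→d20:-→d21:-→d22:-→d23:-→d24:-→d25:-→d26:-→d27:-→d28:H3  best=H3
  ? 198.192.10.37  path d0:-→d1:-→d2:-→d3:-→d4:-→d5:-→d6:-→d7:-→d8:-→d9:-→d10:-→d11:H0→d12:-→d13:-→d14:-  best=H0
  + 198.195.92.148/31 (H3) depth=31
  ? 198.195.80.0  path d0:-→d1:-→d2:-→d3:-→d4:-→d5:-→d6:-→d7:-→d8:-→d9:-→d10:-→d11:H0→d12:-→d13:-→d14:-→d15:-→d16:-→d17:-→d18:-→d19:-→d20:H2  best=H2
  ? 198.193.80.0  path d0:-→d1:-→d2:-→d3:-→d4:-→d5:-→d6:-→d7:-→d8:-→d9:-→d10:-→d11:H0→d12:-→d13:-→d14:-  best=H0
  ? 24.34.250.141  path d0:-  best=no-route
  + 224.0.0.0/6 (H0) depth=6
  + 198.195.80.0/20 (H1) depth=20
  + 192.0.0.0/2 (H2) depth=2
  ? 198.195.92.148  path d0:-→d1:-→d2:H2→d3:-→d4:-→d5:-→d6:-→d7:-→d8:-→d9:-→d10:-→d11:H0→d12:-→d13:-→d14:-→d15:-→d16:-→d17:-→d18:-→d19:-→d20:H1→d21:-→d22:-→d23:-→d24:-→d25:-→d26:-→d27:-→d28:-→d29:-→d30:-→d31:H3  best=H3
  ? 198.195.92.149  path d0:-→d1:-→d2:H2→d3:-→d4:-→d5:-→d6:-→d7:-→d8:-→d9:-→d10:-→d11:H0→d12:-→d13:-→d14:-→d15:-→d16:-→d17:-→d18:-→d19:-→d20:H1→d21:-→d22:-→d23:-→d24:-→d25:-→d26:-→d27:-→d28:-→d29:-→d30:-→d31:H3  best=H3
  ? 224.2.166.230  path d0:-→d1:-→d2:H2→d3:-→d4:-→d5:-→d6:H0→d7:-→d8:-  best=H0
  ? 198.195.83.127  path d0:-→d1:-→d2:H2→d3:-→d4:-→d5:-→d6:-→d7:-→d8:-→d9:-→d10:-→d11:H0→d12:-→d13:-→d14:-→d15:-→d16:-→d17:-→d18:-→d19:-→d20:H1  best=H1
  ? 224.215.173.195  path d0:-→d1:-→d2:H2→d3:-→d4:-→d5:-→d6:H0→d7:-→d8:-→d9:-→d10:-→d11:-→d12:-→d13:-→d14:-→d15:-→d16:-→d17:-→d18:-→d19:-→d20:-→d21:-→d22:-→d23:-→d24:-→d25:-→d26:-→d27:-→d28:H3  best=H3
  ? 224.215.173.194  path d0:-→d1:-→d2:H2→d3:-→d4:-→d5:-→d6:H0→d7:-→d8:-→d9:-→d10:-→d11:-→d12:-→d13:-→d14:-→d15:-→d16:-→d17:-→d18:-→d19:-→d20:-→d21:-→d22:-→d23:-→d24:-→d25:-→d26:-→d27:-→d28:H3  best=H3
  ? 198.192.0.64  path d0:-→d1:-→d2:H2→d3:-→d4:-→d5:-→d6:-→d7:-→d8:-→d9:-→d10:-→d11:H0→d12:-→d13:-→d14:-  best=H0
  + 0.0.0.0/0 (H0) depth=0
  ? 198.195.80.101  path d0:H0→d1:-→d2:H2→d3:-→d4:-→d5:-→d6:-→d7:-→d8:-→d9:-→d10:-→d11:H0→d12:-→d13:-→d14:-→d15:-→d16:-→d17:-→d18:-→d19:-→d20:H1  best=H1
  + 224.208.0.0/12 (H1) depth=12
  - 0.0.0.0/0 clear@0

== LOOKUPS ==
["H2","no-route","H3","H3","H2","H3","H0","H3","H0","H2","H0","no-route","H3","H3","H0","H1","H3","H3","H0","H1"]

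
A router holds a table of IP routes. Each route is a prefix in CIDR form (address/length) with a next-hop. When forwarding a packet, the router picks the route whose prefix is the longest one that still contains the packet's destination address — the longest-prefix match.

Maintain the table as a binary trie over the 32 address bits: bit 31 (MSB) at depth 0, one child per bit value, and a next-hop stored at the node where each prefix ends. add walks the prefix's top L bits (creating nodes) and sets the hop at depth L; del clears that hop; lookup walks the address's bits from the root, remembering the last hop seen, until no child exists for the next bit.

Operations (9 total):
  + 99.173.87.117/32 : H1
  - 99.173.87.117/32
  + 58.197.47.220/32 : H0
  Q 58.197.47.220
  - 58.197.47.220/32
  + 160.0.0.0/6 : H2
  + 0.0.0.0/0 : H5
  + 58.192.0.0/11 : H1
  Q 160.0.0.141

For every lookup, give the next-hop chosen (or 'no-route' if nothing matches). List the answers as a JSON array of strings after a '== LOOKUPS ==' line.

Apply in order:
  + 99.173.87.117/32 (H1) depth=32
  del 99.173.87.117/32 (clear depth 32)
  + 58.197.47.220/32 (H0) depth=32
  ? 58.197.47.220  path d0:-→d1:-→d2:-→d3:-→d4:-→d5:-→d6:-→d7:-→d8:-→d9:-→d10:-→d11:-→d12:-→d13:-→d14:-→d15:-→d16:-→d17:-→d18:-→d19:-→d20:-→d21:-→d22:-→d23:-→d24:-→d25:-→d26:-→d27:-→d28:-→d29:-→d30:-→d31:-→d32:H0  best=H0
  del 58.197.47.220/32 (clear depth 32)
  + 160.0.0.0/6 (H2) depth=6
  + 0.0.0.0/0 (H5) depth=0
  + 58.192.0.0/11 (H1) depth=11
  ? 160.0.0.141  path d0:H5→d1:-→d2:-→d3:-→d4:-→d5:-→d6:H2  best=H2

== LOOKUPS ==
["H0","H2"]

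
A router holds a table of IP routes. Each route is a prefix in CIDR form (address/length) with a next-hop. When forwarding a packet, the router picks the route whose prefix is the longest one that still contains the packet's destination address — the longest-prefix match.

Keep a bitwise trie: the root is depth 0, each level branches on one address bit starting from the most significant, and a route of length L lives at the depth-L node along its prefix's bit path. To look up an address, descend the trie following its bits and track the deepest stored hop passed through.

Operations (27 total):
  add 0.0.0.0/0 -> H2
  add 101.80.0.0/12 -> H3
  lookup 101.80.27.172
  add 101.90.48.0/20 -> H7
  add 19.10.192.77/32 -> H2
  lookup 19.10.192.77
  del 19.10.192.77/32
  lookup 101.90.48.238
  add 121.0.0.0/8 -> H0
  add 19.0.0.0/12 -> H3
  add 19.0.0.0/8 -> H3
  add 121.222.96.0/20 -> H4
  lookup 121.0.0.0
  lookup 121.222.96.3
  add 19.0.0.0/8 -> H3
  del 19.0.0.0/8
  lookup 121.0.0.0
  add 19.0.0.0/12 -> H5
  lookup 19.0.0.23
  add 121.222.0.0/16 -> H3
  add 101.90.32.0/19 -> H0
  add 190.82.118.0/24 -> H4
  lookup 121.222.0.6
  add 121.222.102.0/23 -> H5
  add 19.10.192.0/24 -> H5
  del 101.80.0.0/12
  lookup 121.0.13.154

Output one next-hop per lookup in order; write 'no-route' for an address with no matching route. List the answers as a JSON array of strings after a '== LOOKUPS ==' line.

Apply in order:
  + 0.0.0.0/0 (H2) depth=0
  + 101.80.0.0/12 (H3) depth=12
  Q 101.80.27.172: descend 011001010101 ; hops seen [H2,H3] ; pick H3
  + 101.90.48.0/20 (H7) depth=20
  + 19.10.192.77/32 (H2) depth=32
  Q 19.10.192.77: descend 00010011000010101100000001001101 ; hops seen [H2,H2] ; pick H2
  - 19.10.192.77/32 clear@32
  Q 101.90.48.238: descend 01100101010110100011 ; hops seen [H2,H3,H7] ; pick H7
  + 121.0.0.0/8 (H0) depth=8
  + 19.0.0.0/12 (H3) depth=12
  + 19.0.0.0/8 (H3) depth=8
  + 121.222.96.0/20 (H4) depth=20
  Q 121.0.0.0: descend 01111001 ; hops seen [H2,H0] ; pick H0
  Q 121.222.96.3: descend 01111001110111100110 ; hops seen [H2,H0,H4] ; pick H4
  + 19.0.0.0/8 (H3) depth=8
  - 19.0.0.0/8 clear@8
  Q 121.0.0.0: descend 01111001 ; hops seen [H2,H0] ; pick H0
  + 19.0.0.0/12 (H5) depth=12
  Q 19.0.0.23: descend 000100110000 ; hops seen [H2,H5] ; pick H5
  + 121.222.0.0/16 (H3) depth=16
  + 101.90.32.0/19 (H0) depth=19
  + 190.82.118.0/24 (H4) depth=24
  Q 121.222.0.6: descend 01111001110111100 ; hops seen [H2,H0,H3] ; pick H3
  + 121.222.102.0/23 (H5) depth=23
  + 19.10.192.0/24 (H5) depth=24
  - 101.80.0.0/12 clear@12
  Q 121.0.13.154: descend 01111001 ; hops seen [H2,H0] ; pick H0

== LOOKUPS ==
["H3","H2","H7","H0","H4","H0","H5","H3","H0"]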